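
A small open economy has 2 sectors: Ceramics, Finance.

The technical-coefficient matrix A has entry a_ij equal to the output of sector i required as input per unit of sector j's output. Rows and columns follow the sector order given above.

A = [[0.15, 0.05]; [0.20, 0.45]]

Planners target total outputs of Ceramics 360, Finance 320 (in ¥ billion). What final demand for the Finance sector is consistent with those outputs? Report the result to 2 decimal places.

I − A =
  [   0.85    -0.05]
  [  -0.20     0.55]
d = (I − A) x:
  d_1 = (+0.85)·360 + (-0.05)·320 = 290.00
  d_2 = (-0.20)·360 + (+0.55)·320 = 104.00

d_2 = 104.00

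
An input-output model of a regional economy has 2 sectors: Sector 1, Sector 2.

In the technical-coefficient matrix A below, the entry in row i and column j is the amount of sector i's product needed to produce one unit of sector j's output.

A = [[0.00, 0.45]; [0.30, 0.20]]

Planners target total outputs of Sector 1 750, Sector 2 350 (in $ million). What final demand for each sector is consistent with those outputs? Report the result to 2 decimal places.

I − A =
  [   1.00    -0.45]
  [  -0.30     0.80]
d = (I − A) x:
  d_1 = (+1.00)·750 + (-0.45)·350 = 592.50
  d_2 = (-0.30)·750 + (+0.80)·350 = 55.00

d_1 = 592.50, d_2 = 55.00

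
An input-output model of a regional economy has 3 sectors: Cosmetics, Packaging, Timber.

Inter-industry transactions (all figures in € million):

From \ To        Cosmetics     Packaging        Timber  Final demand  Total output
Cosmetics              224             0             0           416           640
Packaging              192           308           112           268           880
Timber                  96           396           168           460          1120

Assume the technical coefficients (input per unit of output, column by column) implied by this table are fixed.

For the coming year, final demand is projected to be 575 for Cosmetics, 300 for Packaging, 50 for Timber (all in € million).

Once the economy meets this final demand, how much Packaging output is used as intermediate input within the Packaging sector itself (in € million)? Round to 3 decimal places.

z_22 = 344.032

Technical coefficients a_ij = z_ij / X_j:
  a_11 = 224/640 = 0.35, a_21 = 192/640 = 0.30, a_31 = 96/640 = 0.15
  a_12 = 0/880 = 0.00, a_22 = 308/880 = 0.35, a_32 = 396/880 = 0.45
  a_13 = 0/1120 = 0.00, a_23 = 112/1120 = 0.10, a_33 = 168/1120 = 0.15
I − A =
  [   0.65     0.00     0.00]
  [  -0.30     0.65    -0.10]
  [  -0.15    -0.45     0.85]
Cofactors of I−A, C_ij = (−1)^(i+j)·(minor ij) (rows/columns in the sector order above):
  C_11 = (0.65)(0.85) − (-0.10)(-0.45) = 0.5075
  C_12 = −[(-0.30)(0.85) − (-0.10)(-0.15)] = 0.2700
  C_13 = (-0.30)(-0.45) − (0.65)(-0.15) = 0.2325
  C_21 = −[(0.00)(0.85) − (0.00)(-0.45)] = 0.0000
  C_22 = (0.65)(0.85) − (0.00)(-0.15) = 0.5525
  C_23 = −[(0.65)(-0.45) − (0.00)(-0.15)] = 0.2925
  C_31 = (0.00)(-0.10) − (0.00)(0.65) = 0.0000
  C_32 = −[(0.65)(-0.10) − (0.00)(-0.30)] = 0.0650
  C_33 = (0.65)(0.65) − (0.00)(-0.30) = 0.4225
det(I−A) = Σ_j (I−A)_1j·C_1j = (0.65)(0.5075) + (0.00)(0.2700) + (0.00)(0.2325) = 0.329875
adj(I−A) = Cᵀ =
  [ 0.5075   0.0000   0.0000]
  [ 0.2700   0.5525   0.0650]
  [ 0.2325   0.2925   0.4225]
(I − A)⁻¹ = adj(I−A) / det(I−A) ≈
  [   1.5385     0.0000     0.0000]
  [   0.8185     1.6749     0.1970]
  [   0.7048     0.8867     1.2808]
First solve x = (I − A)⁻¹ d = adj(I−A)·d / det(I−A); in particular x_2 = (0.2700·575 + 0.5525·300 + 0.0650·50) / 0.329875 = 324.25 / 0.329875 ≈ 982.94809.
Intermediate flow from 2 to 2: z_22 = a_22 · x_2 = 0.35 × 324.25 / 0.329875 = 113.4875 / 0.329875 ≈ 344.032.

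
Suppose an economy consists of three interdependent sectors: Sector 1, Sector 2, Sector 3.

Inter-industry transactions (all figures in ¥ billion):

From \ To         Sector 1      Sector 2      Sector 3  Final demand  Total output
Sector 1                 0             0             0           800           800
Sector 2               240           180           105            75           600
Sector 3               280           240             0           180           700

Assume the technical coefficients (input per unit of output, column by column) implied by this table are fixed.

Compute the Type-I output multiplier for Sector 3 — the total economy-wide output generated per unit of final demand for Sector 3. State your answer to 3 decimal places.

m_3 = 1.328

Technical coefficients a_ij = z_ij / X_j:
  a_11 = 0/800 = 0.00, a_21 = 240/800 = 0.30, a_31 = 280/800 = 0.35
  a_12 = 0/600 = 0.00, a_22 = 180/600 = 0.30, a_32 = 240/600 = 0.40
  a_13 = 0/700 = 0.00, a_23 = 105/700 = 0.15, a_33 = 0/700 = 0.00
I − A =
  [   1.00     0.00     0.00]
  [  -0.30     0.70    -0.15]
  [  -0.35    -0.40     1.00]
Cofactors of I−A, C_ij = (−1)^(i+j)·(minor ij) (rows/columns in the sector order above):
  C_11 = (0.70)(1.00) − (-0.15)(-0.40) = 0.6400
  C_12 = −[(-0.30)(1.00) − (-0.15)(-0.35)] = 0.3525
  C_13 = (-0.30)(-0.40) − (0.70)(-0.35) = 0.3650
  C_21 = −[(0.00)(1.00) − (0.00)(-0.40)] = 0.0000
  C_22 = (1.00)(1.00) − (0.00)(-0.35) = 1.0000
  C_23 = −[(1.00)(-0.40) − (0.00)(-0.35)] = 0.4000
  C_31 = (0.00)(-0.15) − (0.00)(0.70) = 0.0000
  C_32 = −[(1.00)(-0.15) − (0.00)(-0.30)] = 0.1500
  C_33 = (1.00)(0.70) − (0.00)(-0.30) = 0.7000
det(I−A) = Σ_j (I−A)_1j·C_1j = (1.00)(0.6400) + (0.00)(0.3525) + (0.00)(0.3650) = 0.6400
adj(I−A) = Cᵀ =
  [ 0.6400   0.0000   0.0000]
  [ 0.3525   1.0000   0.1500]
  [ 0.3650   0.4000   0.7000]
(I − A)⁻¹ = adj(I−A) / det(I−A) ≈
  [   1.0000     0.0000     0.0000]
  [   0.5508     1.5625     0.2344]
  [   0.5703     0.6250     1.0938]
The output multiplier for sector j is the column-j sum of the Leontief inverse (I − A)⁻¹ = adj(I−A) / det(I−A).
Column 3 of adj(I−A): (0.0000, 0.1500, 0.7000); det(I−A) = 0.6400.
m_3 = (0.0000 + 0.1500 + 0.7000) / 0.6400 = 0.85 / 0.6400 ≈ 1.328.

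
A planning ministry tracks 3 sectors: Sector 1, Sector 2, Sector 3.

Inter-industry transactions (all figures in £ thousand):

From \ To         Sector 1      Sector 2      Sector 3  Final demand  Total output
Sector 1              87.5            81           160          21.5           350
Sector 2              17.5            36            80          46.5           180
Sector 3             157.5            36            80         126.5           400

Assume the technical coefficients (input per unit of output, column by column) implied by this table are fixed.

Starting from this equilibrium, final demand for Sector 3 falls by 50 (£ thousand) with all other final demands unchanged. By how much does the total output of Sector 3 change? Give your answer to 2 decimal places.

Technical coefficients a_ij = z_ij / X_j:
  a_11 = 87.5/350 = 0.25, a_21 = 17.5/350 = 0.05, a_31 = 157.5/350 = 0.45
  a_12 = 81/180 = 0.45, a_22 = 36/180 = 0.20, a_32 = 36/180 = 0.20
  a_13 = 160/400 = 0.40, a_23 = 80/400 = 0.20, a_33 = 80/400 = 0.20
I − A =
  [   0.75    -0.45    -0.40]
  [  -0.05     0.80    -0.20]
  [  -0.45    -0.20     0.80]
Cofactors of I−A, C_ij = (−1)^(i+j)·(minor ij) (rows/columns in the sector order above):
  C_11 = (0.80)(0.80) − (-0.20)(-0.20) = 0.6000
  C_12 = −[(-0.05)(0.80) − (-0.20)(-0.45)] = 0.1300
  C_13 = (-0.05)(-0.20) − (0.80)(-0.45) = 0.3700
  C_21 = −[(-0.45)(0.80) − (-0.40)(-0.20)] = 0.4400
  C_22 = (0.75)(0.80) − (-0.40)(-0.45) = 0.4200
  C_23 = −[(0.75)(-0.20) − (-0.45)(-0.45)] = 0.3525
  C_31 = (-0.45)(-0.20) − (-0.40)(0.80) = 0.4100
  C_32 = −[(0.75)(-0.20) − (-0.40)(-0.05)] = 0.1700
  C_33 = (0.75)(0.80) − (-0.45)(-0.05) = 0.5775
det(I−A) = Σ_j (I−A)_1j·C_1j = (0.75)(0.6000) + (-0.45)(0.1300) + (-0.40)(0.3700) = 0.2435
adj(I−A) = Cᵀ =
  [ 0.6000   0.4400   0.4100]
  [ 0.1300   0.4200   0.1700]
  [ 0.3700   0.3525   0.5775]
(I − A)⁻¹ = adj(I−A) / det(I−A) ≈
  [   2.4641     1.8070     1.6838]
  [   0.5339     1.7248     0.6982]
  [   1.5195     1.4476     2.3717]
Δx = (I − A)⁻¹ Δd with Δd having -50 in the Sector 3 component and 0 elsewhere.
So Δx_3 = L_33 · (-50), where L_33 = adj(I−A)_33 / det(I−A) = 0.5775 / 0.2435.
Δx_3 = 0.5775 × (-50) / 0.2435 = -28.875 / 0.2435 ≈ -118.58.

Δx_3 = -118.58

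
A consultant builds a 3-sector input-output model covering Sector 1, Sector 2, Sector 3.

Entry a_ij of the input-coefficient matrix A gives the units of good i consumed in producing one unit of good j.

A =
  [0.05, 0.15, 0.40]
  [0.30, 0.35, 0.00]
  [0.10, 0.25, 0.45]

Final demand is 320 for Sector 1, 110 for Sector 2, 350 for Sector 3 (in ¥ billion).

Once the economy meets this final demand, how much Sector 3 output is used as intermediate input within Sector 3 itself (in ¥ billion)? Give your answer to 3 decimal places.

z_33 = 474.466

I − A =
  [   0.95    -0.15    -0.40]
  [  -0.30     0.65     0.00]
  [  -0.10    -0.25     0.55]
Cofactors of I−A, C_ij = (−1)^(i+j)·(minor ij) (rows/columns in the sector order above):
  C_11 = (0.65)(0.55) − (0.00)(-0.25) = 0.3575
  C_12 = −[(-0.30)(0.55) − (0.00)(-0.10)] = 0.1650
  C_13 = (-0.30)(-0.25) − (0.65)(-0.10) = 0.1400
  C_21 = −[(-0.15)(0.55) − (-0.40)(-0.25)] = 0.1825
  C_22 = (0.95)(0.55) − (-0.40)(-0.10) = 0.4825
  C_23 = −[(0.95)(-0.25) − (-0.15)(-0.10)] = 0.2525
  C_31 = (-0.15)(0.00) − (-0.40)(0.65) = 0.2600
  C_32 = −[(0.95)(0.00) − (-0.40)(-0.30)] = 0.1200
  C_33 = (0.95)(0.65) − (-0.15)(-0.30) = 0.5725
det(I−A) = Σ_j (I−A)_1j·C_1j = (0.95)(0.3575) + (-0.15)(0.1650) + (-0.40)(0.1400) = 0.258875
adj(I−A) = Cᵀ =
  [ 0.3575   0.1825   0.2600]
  [ 0.1650   0.4825   0.1200]
  [ 0.1400   0.2525   0.5725]
(I − A)⁻¹ = adj(I−A) / det(I−A) ≈
  [   1.3810     0.7050     1.0043]
  [   0.6374     1.8638     0.4635]
  [   0.5408     0.9754     2.2115]
First solve x = (I − A)⁻¹ d = adj(I−A)·d / det(I−A); in particular x_3 = (0.1400·320 + 0.2525·110 + 0.5725·350) / 0.258875 = 272.95 / 0.258875 ≈ 1054.36987.
Intermediate flow from 3 to 3: z_33 = a_33 · x_3 = 0.45 × 272.95 / 0.258875 = 122.8275 / 0.258875 ≈ 474.466.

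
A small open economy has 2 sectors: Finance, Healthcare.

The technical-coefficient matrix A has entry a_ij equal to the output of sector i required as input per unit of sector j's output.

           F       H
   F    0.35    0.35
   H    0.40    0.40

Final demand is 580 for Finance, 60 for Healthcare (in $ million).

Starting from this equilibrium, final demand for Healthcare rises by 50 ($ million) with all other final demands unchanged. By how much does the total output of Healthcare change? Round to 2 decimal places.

Δx_H = 130.00

I − A =
  [   0.65    -0.35]
  [  -0.40     0.60]
det(I−A) = (0.65)(0.60) − (-0.35)(-0.40) = 0.2500
adj(I−A) = [[0.60, 0.35], [0.40, 0.65]]
(I − A)⁻¹ = adj(I−A) / det(I−A) ≈
  [   2.4000     1.4000]
  [   1.6000     2.6000]
Δx = (I − A)⁻¹ Δd with Δd having +50 in the Healthcare component and 0 elsewhere.
So Δx_H = L_HH · (+50), where L_HH = adj(I−A)_HH / det(I−A) = 0.65 / 0.2500.
Δx_H = 0.65 × (+50) / 0.2500 = 32.50 / 0.2500 = 130.00.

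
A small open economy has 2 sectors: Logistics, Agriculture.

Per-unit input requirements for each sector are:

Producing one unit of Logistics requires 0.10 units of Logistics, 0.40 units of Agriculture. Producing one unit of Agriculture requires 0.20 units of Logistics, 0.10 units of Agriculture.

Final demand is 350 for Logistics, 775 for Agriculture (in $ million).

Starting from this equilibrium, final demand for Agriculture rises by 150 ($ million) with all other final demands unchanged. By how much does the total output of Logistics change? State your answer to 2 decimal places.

Δx_L = 41.10

I − A =
  [   0.90    -0.20]
  [  -0.40     0.90]
det(I−A) = (0.90)(0.90) − (-0.20)(-0.40) = 0.7300
adj(I−A) = [[0.90, 0.20], [0.40, 0.90]]
(I − A)⁻¹ = adj(I−A) / det(I−A) ≈
  [   1.2329     0.2740]
  [   0.5479     1.2329]
Δx = (I − A)⁻¹ Δd with Δd having +150 in the Agriculture component and 0 elsewhere.
So Δx_L = L_LA · (+150), where L_LA = adj(I−A)_LA / det(I−A) = 0.20 / 0.7300.
Δx_L = 0.20 × (+150) / 0.7300 = 30.00 / 0.7300 ≈ 41.10.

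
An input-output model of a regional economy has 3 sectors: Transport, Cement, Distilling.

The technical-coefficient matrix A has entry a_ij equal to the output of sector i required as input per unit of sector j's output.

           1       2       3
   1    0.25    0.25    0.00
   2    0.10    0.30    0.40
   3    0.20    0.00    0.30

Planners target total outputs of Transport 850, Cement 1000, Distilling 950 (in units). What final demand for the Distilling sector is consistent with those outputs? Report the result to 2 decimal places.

d_3 = 495.00

I − A =
  [   0.75    -0.25     0.00]
  [  -0.10     0.70    -0.40]
  [  -0.20     0.00     0.70]
d = (I − A) x:
  d_1 = (+0.75)·850 + (-0.25)·1000 + (+0.00)·950 = 387.50
  d_2 = (-0.10)·850 + (+0.70)·1000 + (-0.40)·950 = 235.00
  d_3 = (-0.20)·850 + (+0.00)·1000 + (+0.70)·950 = 495.00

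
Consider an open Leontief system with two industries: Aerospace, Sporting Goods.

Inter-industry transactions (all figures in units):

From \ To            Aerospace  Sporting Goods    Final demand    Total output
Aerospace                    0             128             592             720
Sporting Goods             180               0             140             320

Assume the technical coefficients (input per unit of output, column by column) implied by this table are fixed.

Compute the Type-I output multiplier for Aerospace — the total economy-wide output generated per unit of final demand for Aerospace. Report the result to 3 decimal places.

Technical coefficients a_ij = z_ij / X_j:
  a_AA = 0/720 = 0.00, a_SA = 180/720 = 0.25
  a_AS = 128/320 = 0.40, a_SS = 0/320 = 0.00
I − A =
  [   1.00    -0.40]
  [  -0.25     1.00]
det(I−A) = (1.00)(1.00) − (-0.40)(-0.25) = 0.9000
adj(I−A) = [[1.00, 0.40], [0.25, 1.00]]
(I − A)⁻¹ = adj(I−A) / det(I−A) ≈
  [   1.1111     0.4444]
  [   0.2778     1.1111]
The output multiplier for sector j is the column-j sum of the Leontief inverse (I − A)⁻¹ = adj(I−A) / det(I−A).
Column A of adj(I−A): (1.00, 0.25); det(I−A) = 0.9000.
m_A = (1.00 + 0.25) / 0.9000 = 1.25 / 0.9000 ≈ 1.389.

m_A = 1.389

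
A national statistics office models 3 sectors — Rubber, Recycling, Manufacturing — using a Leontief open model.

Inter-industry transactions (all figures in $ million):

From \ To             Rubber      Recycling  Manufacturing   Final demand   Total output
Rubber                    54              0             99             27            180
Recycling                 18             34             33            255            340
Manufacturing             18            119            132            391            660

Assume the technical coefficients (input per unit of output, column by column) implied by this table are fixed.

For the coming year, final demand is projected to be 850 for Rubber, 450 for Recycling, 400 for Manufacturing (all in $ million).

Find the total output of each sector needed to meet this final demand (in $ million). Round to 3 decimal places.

Technical coefficients a_ij = z_ij / X_j:
  a_11 = 54/180 = 0.30, a_21 = 18/180 = 0.10, a_31 = 18/180 = 0.10
  a_12 = 0/340 = 0.00, a_22 = 34/340 = 0.10, a_32 = 119/340 = 0.35
  a_13 = 99/660 = 0.15, a_23 = 33/660 = 0.05, a_33 = 132/660 = 0.20
I − A =
  [   0.70     0.00    -0.15]
  [  -0.10     0.90    -0.05]
  [  -0.10    -0.35     0.80]
Cofactors of I−A, C_ij = (−1)^(i+j)·(minor ij) (rows/columns in the sector order above):
  C_11 = (0.90)(0.80) − (-0.05)(-0.35) = 0.7025
  C_12 = −[(-0.10)(0.80) − (-0.05)(-0.10)] = 0.0850
  C_13 = (-0.10)(-0.35) − (0.90)(-0.10) = 0.1250
  C_21 = −[(0.00)(0.80) − (-0.15)(-0.35)] = 0.0525
  C_22 = (0.70)(0.80) − (-0.15)(-0.10) = 0.5450
  C_23 = −[(0.70)(-0.35) − (0.00)(-0.10)] = 0.2450
  C_31 = (0.00)(-0.05) − (-0.15)(0.90) = 0.1350
  C_32 = −[(0.70)(-0.05) − (-0.15)(-0.10)] = 0.0500
  C_33 = (0.70)(0.90) − (0.00)(-0.10) = 0.6300
det(I−A) = Σ_j (I−A)_1j·C_1j = (0.70)(0.7025) + (0.00)(0.0850) + (-0.15)(0.1250) = 0.4730
adj(I−A) = Cᵀ =
  [ 0.7025   0.0525   0.1350]
  [ 0.0850   0.5450   0.0500]
  [ 0.1250   0.2450   0.6300]
(I − A)⁻¹ = adj(I−A) / det(I−A) ≈
  [   1.4852     0.1110     0.2854]
  [   0.1797     1.1522     0.1057]
  [   0.2643     0.5180     1.3319]
x = (I − A)⁻¹ d = adj(I−A)·d / det(I−A), with det(I−A) = 0.4730:
  x_1 = (0.7025·850 + 0.0525·450 + 0.1350·400) / 0.4730 = 674.75 / 0.4730 ≈ 1426.533
  x_2 = (0.0850·850 + 0.5450·450 + 0.0500·400) / 0.4730 = 337.50 / 0.4730 ≈ 713.531
  x_3 = (0.1250·850 + 0.2450·450 + 0.6300·400) / 0.4730 = 468.50 / 0.4730 ≈ 990.486

x_1 = 1426.533, x_2 = 713.531, x_3 = 990.486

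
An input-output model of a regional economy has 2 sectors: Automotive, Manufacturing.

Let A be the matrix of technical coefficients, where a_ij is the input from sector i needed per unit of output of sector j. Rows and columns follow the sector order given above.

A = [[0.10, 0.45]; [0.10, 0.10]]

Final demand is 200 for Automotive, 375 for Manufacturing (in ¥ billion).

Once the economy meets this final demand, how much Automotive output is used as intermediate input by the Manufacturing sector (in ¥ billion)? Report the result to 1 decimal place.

z_12 = 210.3

I − A =
  [   0.90    -0.45]
  [  -0.10     0.90]
det(I−A) = (0.90)(0.90) − (-0.45)(-0.10) = 0.7650
adj(I−A) = [[0.90, 0.45], [0.10, 0.90]]
(I − A)⁻¹ = adj(I−A) / det(I−A) ≈
  [   1.1765     0.5882]
  [   0.1307     1.1765]
First solve x = (I − A)⁻¹ d = adj(I−A)·d / det(I−A); in particular x_2 = (0.10·200 + 0.90·375) / 0.7650 = 357.50 / 0.7650 ≈ 467.320.
Intermediate flow from 1 to 2: z_12 = a_12 · x_2 = 0.45 × 357.50 / 0.7650 = 160.875 / 0.7650 ≈ 210.3.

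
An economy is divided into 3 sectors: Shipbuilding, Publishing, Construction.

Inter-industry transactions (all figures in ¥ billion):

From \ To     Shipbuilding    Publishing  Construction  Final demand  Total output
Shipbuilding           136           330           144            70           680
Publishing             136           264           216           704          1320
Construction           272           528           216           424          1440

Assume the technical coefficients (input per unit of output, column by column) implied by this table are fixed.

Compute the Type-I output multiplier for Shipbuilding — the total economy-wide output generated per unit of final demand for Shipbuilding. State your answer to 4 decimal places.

m_S = 3.1368

Technical coefficients a_ij = z_ij / X_j:
  a_SS = 136/680 = 0.20, a_PS = 136/680 = 0.20, a_CS = 272/680 = 0.40
  a_SP = 330/1320 = 0.25, a_PP = 264/1320 = 0.20, a_CP = 528/1320 = 0.40
  a_SC = 144/1440 = 0.10, a_PC = 216/1440 = 0.15, a_CC = 216/1440 = 0.15
I − A =
  [   0.80    -0.25    -0.10]
  [  -0.20     0.80    -0.15]
  [  -0.40    -0.40     0.85]
Cofactors of I−A, C_ij = (−1)^(i+j)·(minor ij) (rows/columns in the sector order above):
  C_11 = (0.80)(0.85) − (-0.15)(-0.40) = 0.6200
  C_12 = −[(-0.20)(0.85) − (-0.15)(-0.40)] = 0.2300
  C_13 = (-0.20)(-0.40) − (0.80)(-0.40) = 0.4000
  C_21 = −[(-0.25)(0.85) − (-0.10)(-0.40)] = 0.2525
  C_22 = (0.80)(0.85) − (-0.10)(-0.40) = 0.6400
  C_23 = −[(0.80)(-0.40) − (-0.25)(-0.40)] = 0.4200
  C_31 = (-0.25)(-0.15) − (-0.10)(0.80) = 0.1175
  C_32 = −[(0.80)(-0.15) − (-0.10)(-0.20)] = 0.1400
  C_33 = (0.80)(0.80) − (-0.25)(-0.20) = 0.5900
det(I−A) = Σ_j (I−A)_1j·C_1j = (0.80)(0.6200) + (-0.25)(0.2300) + (-0.10)(0.4000) = 0.3985
adj(I−A) = Cᵀ =
  [ 0.6200   0.2525   0.1175]
  [ 0.2300   0.6400   0.1400]
  [ 0.4000   0.4200   0.5900]
(I − A)⁻¹ = adj(I−A) / det(I−A) ≈
  [   1.55583     0.63363     0.29486]
  [   0.57716     1.60602     0.35132]
  [   1.00376     1.05395     1.48055]
The output multiplier for sector j is the column-j sum of the Leontief inverse (I − A)⁻¹ = adj(I−A) / det(I−A).
Column S of adj(I−A): (0.6200, 0.2300, 0.4000); det(I−A) = 0.3985.
m_S = (0.6200 + 0.2300 + 0.4000) / 0.3985 = 1.25 / 0.3985 ≈ 3.1368.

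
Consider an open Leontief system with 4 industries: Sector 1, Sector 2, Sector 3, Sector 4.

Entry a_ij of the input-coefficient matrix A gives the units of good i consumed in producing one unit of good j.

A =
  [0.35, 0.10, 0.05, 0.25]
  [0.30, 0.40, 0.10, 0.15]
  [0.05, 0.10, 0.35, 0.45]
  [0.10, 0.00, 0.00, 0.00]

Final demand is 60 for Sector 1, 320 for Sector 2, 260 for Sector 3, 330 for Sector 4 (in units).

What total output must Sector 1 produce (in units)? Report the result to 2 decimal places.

I − A =
  [   0.65    -0.10    -0.05    -0.25]
  [  -0.30     0.60    -0.10    -0.15]
  [  -0.05    -0.10     0.65    -0.45]
  [  -0.10     0.00     0.00     1.00]
Compute the cofactors C_ij = (−1)^(i+j)·(3×3 minor ij) of I−A; the adjugate is their transpose:
adj(I−A) = Cᵀ =
  [ 0.38000   0.07000   0.04000   0.12350]
  [ 0.21425   0.40150   0.07825   0.14900]
  [ 0.08850   0.07200   0.34350   0.18750]
  [ 0.03800   0.00700   0.00400   0.22400]
det(I−A) = Σ_j (I−A)_1j·C_1j = (0.65)(0.38000) + (-0.10)(0.21425) + (-0.05)(0.08850) + (-0.25)(0.03800) = 0.21165
(I − A)⁻¹ = adj(I−A) / det(I−A) ≈
  [   1.7954     0.3307     0.1890     0.5835]
  [   1.0123     1.8970     0.3697     0.7040]
  [   0.4181     0.3402     1.6230     0.8859]
  [   0.1795     0.0331     0.0189     1.0584]
x = (I − A)⁻¹ d = adj(I−A)·d / det(I−A), with det(I−A) = 0.21165:
  x_1 = (0.38000·60 + 0.07000·320 + 0.04000·260 + 0.12350·330) / 0.21165 = 96.355 / 0.21165 ≈ 455.26
  x_2 = (0.21425·60 + 0.40150·320 + 0.07825·260 + 0.14900·330) / 0.21165 = 210.85 / 0.21165 ≈ 996.22
  x_3 = (0.08850·60 + 0.07200·320 + 0.34350·260 + 0.18750·330) / 0.21165 = 179.535 / 0.21165 ≈ 848.26
  x_4 = (0.03800·60 + 0.00700·320 + 0.00400·260 + 0.22400·330) / 0.21165 = 79.48 / 0.21165 ≈ 375.53

x_1 = 455.26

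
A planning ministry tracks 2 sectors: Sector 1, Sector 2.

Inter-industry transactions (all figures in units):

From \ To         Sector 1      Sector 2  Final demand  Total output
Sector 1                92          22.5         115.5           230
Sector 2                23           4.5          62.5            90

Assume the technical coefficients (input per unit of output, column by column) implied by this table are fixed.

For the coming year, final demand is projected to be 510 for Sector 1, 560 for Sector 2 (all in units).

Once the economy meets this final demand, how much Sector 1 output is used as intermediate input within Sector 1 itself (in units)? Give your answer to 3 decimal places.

Technical coefficients a_ij = z_ij / X_j:
  a_11 = 92/230 = 0.40, a_21 = 23/230 = 0.10
  a_12 = 22.5/90 = 0.25, a_22 = 4.5/90 = 0.05
I − A =
  [   0.60    -0.25]
  [  -0.10     0.95]
det(I−A) = (0.60)(0.95) − (-0.25)(-0.10) = 0.5450
adj(I−A) = [[0.95, 0.25], [0.10, 0.60]]
(I − A)⁻¹ = adj(I−A) / det(I−A) ≈
  [   1.7431     0.4587]
  [   0.1835     1.1009]
First solve x = (I − A)⁻¹ d = adj(I−A)·d / det(I−A); in particular x_1 = (0.95·510 + 0.25·560) / 0.5450 = 624.50 / 0.5450 ≈ 1145.87156.
Intermediate flow from 1 to 1: z_11 = a_11 · x_1 = 0.40 × 624.50 / 0.5450 = 249.80 / 0.5450 ≈ 458.349.

z_11 = 458.349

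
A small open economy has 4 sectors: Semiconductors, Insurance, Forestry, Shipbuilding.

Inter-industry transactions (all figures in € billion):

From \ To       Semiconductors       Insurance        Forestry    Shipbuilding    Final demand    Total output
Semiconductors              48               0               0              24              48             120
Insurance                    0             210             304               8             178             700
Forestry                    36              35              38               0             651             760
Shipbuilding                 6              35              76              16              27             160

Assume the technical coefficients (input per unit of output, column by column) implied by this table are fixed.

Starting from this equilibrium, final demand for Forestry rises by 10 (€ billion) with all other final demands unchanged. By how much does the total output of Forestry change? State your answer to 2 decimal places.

Technical coefficients a_ij = z_ij / X_j:
  a_11 = 48/120 = 0.40, a_21 = 0/120 = 0.00, a_31 = 36/120 = 0.30, a_41 = 6/120 = 0.05
  a_12 = 0/700 = 0.00, a_22 = 210/700 = 0.30, a_32 = 35/700 = 0.05, a_42 = 35/700 = 0.05
  a_13 = 0/760 = 0.00, a_23 = 304/760 = 0.40, a_33 = 38/760 = 0.05, a_43 = 76/760 = 0.10
  a_14 = 24/160 = 0.15, a_24 = 8/160 = 0.05, a_34 = 0/160 = 0.00, a_44 = 16/160 = 0.10
I − A =
  [   0.60     0.00     0.00    -0.15]
  [   0.00     0.70    -0.40    -0.05]
  [  -0.30    -0.05     0.95     0.00]
  [  -0.05    -0.05    -0.10     0.90]
Compute the cofactors C_ij = (−1)^(i+j)·(3×3 minor ij) of I−A; the adjugate is their transpose:
adj(I−A) = Cᵀ =
  [ 0.577875   0.007875   0.013500   0.096750]
  [ 0.111875   0.501375   0.216000   0.046500]
  [ 0.188375   0.028875   0.371250   0.033000]
  [ 0.059250   0.031500   0.054000   0.387000]
det(I−A) = Σ_j (I−A)_1j·C_1j = (0.60)(0.577875) + (0.00)(0.111875) + (0.00)(0.188375) + (-0.15)(0.059250) = 0.3378375
(I − A)⁻¹ = adj(I−A) / det(I−A) ≈
  [   1.7105     0.0233     0.0400     0.2864]
  [   0.3312     1.4841     0.6394     0.1376]
  [   0.5576     0.0855     1.0989     0.0977]
  [   0.1754     0.0932     0.1598     1.1455]
Δx = (I − A)⁻¹ Δd with Δd having +10 in the Forestry component and 0 elsewhere.
So Δx_3 = L_33 · (+10), where L_33 = adj(I−A)_33 / det(I−A) = 0.371250 / 0.3378375.
Δx_3 = 0.371250 × (+10) / 0.3378375 = 3.7125 / 0.3378375 ≈ 10.99.

Δx_3 = 10.99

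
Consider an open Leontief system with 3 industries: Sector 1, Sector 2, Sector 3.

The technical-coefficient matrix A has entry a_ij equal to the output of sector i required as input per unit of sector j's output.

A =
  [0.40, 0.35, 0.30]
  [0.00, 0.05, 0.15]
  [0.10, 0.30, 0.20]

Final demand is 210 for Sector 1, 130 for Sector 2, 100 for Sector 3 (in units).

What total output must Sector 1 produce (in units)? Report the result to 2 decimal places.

x_1 = 586.97

I − A =
  [   0.60    -0.35    -0.30]
  [   0.00     0.95    -0.15]
  [  -0.10    -0.30     0.80]
Cofactors of I−A, C_ij = (−1)^(i+j)·(minor ij) (rows/columns in the sector order above):
  C_11 = (0.95)(0.80) − (-0.15)(-0.30) = 0.7150
  C_12 = −[(0.00)(0.80) − (-0.15)(-0.10)] = 0.0150
  C_13 = (0.00)(-0.30) − (0.95)(-0.10) = 0.0950
  C_21 = −[(-0.35)(0.80) − (-0.30)(-0.30)] = 0.3700
  C_22 = (0.60)(0.80) − (-0.30)(-0.10) = 0.4500
  C_23 = −[(0.60)(-0.30) − (-0.35)(-0.10)] = 0.2150
  C_31 = (-0.35)(-0.15) − (-0.30)(0.95) = 0.3375
  C_32 = −[(0.60)(-0.15) − (-0.30)(0.00)] = 0.0900
  C_33 = (0.60)(0.95) − (-0.35)(0.00) = 0.5700
det(I−A) = Σ_j (I−A)_1j·C_1j = (0.60)(0.7150) + (-0.35)(0.0150) + (-0.30)(0.0950) = 0.39525
adj(I−A) = Cᵀ =
  [ 0.7150   0.3700   0.3375]
  [ 0.0150   0.4500   0.0900]
  [ 0.0950   0.2150   0.5700]
(I − A)⁻¹ = adj(I−A) / det(I−A) ≈
  [   1.8090     0.9361     0.8539]
  [   0.0380     1.1385     0.2277]
  [   0.2404     0.5440     1.4421]
x = (I − A)⁻¹ d = adj(I−A)·d / det(I−A), with det(I−A) = 0.39525:
  x_1 = (0.7150·210 + 0.3700·130 + 0.3375·100) / 0.39525 = 232.00 / 0.39525 ≈ 586.97
  x_2 = (0.0150·210 + 0.4500·130 + 0.0900·100) / 0.39525 = 70.65 / 0.39525 ≈ 178.75
  x_3 = (0.0950·210 + 0.2150·130 + 0.5700·100) / 0.39525 = 104.90 / 0.39525 ≈ 265.40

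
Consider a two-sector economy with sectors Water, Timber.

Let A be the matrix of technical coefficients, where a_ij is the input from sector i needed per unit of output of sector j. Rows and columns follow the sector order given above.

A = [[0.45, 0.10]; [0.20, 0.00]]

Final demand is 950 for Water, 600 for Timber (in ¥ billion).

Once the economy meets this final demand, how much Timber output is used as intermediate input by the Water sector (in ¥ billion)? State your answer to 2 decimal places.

z_21 = 381.13

I − A =
  [   0.55    -0.10]
  [  -0.20     1.00]
det(I−A) = (0.55)(1.00) − (-0.10)(-0.20) = 0.5300
adj(I−A) = [[1.00, 0.10], [0.20, 0.55]]
(I − A)⁻¹ = adj(I−A) / det(I−A) ≈
  [   1.8868     0.1887]
  [   0.3774     1.0377]
First solve x = (I − A)⁻¹ d = adj(I−A)·d / det(I−A); in particular x_1 = (1.00·950 + 0.10·600) / 0.5300 = 1010.00 / 0.5300 ≈ 1905.6604.
Intermediate flow from 2 to 1: z_21 = a_21 · x_1 = 0.20 × 1010.00 / 0.5300 = 202.00 / 0.5300 ≈ 381.13.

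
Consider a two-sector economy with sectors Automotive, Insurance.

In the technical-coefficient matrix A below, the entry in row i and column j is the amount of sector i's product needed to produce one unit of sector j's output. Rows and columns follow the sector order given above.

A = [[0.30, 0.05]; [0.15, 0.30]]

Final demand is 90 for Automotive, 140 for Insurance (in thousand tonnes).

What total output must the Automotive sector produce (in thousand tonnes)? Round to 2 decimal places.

x_A = 145.08

I − A =
  [   0.70    -0.05]
  [  -0.15     0.70]
det(I−A) = (0.70)(0.70) − (-0.05)(-0.15) = 0.4825
adj(I−A) = [[0.70, 0.05], [0.15, 0.70]]
(I − A)⁻¹ = adj(I−A) / det(I−A) ≈
  [   1.4508     0.1036]
  [   0.3109     1.4508]
x = (I − A)⁻¹ d = adj(I−A)·d / det(I−A), with det(I−A) = 0.4825:
  x_A = (0.70·90 + 0.05·140) / 0.4825 = 70.00 / 0.4825 ≈ 145.08
  x_I = (0.15·90 + 0.70·140) / 0.4825 = 111.50 / 0.4825 ≈ 231.09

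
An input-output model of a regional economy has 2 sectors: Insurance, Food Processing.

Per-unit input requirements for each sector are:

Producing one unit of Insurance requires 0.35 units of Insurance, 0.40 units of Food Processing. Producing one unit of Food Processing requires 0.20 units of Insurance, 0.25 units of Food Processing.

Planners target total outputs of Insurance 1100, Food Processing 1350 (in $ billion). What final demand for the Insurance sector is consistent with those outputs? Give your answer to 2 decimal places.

I − A =
  [   0.65    -0.20]
  [  -0.40     0.75]
d = (I − A) x:
  d_I = (+0.65)·1100 + (-0.20)·1350 = 445.00
  d_F = (-0.40)·1100 + (+0.75)·1350 = 572.50

d_I = 445.00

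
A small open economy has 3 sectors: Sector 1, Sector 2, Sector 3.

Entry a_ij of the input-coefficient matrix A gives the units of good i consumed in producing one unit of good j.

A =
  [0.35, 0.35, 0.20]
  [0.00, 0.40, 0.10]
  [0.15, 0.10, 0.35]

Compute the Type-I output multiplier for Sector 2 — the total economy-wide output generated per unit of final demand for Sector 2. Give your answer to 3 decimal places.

I − A =
  [   0.65    -0.35    -0.20]
  [   0.00     0.60    -0.10]
  [  -0.15    -0.10     0.65]
Cofactors of I−A, C_ij = (−1)^(i+j)·(minor ij) (rows/columns in the sector order above):
  C_11 = (0.60)(0.65) − (-0.10)(-0.10) = 0.3800
  C_12 = −[(0.00)(0.65) − (-0.10)(-0.15)] = 0.0150
  C_13 = (0.00)(-0.10) − (0.60)(-0.15) = 0.0900
  C_21 = −[(-0.35)(0.65) − (-0.20)(-0.10)] = 0.2475
  C_22 = (0.65)(0.65) − (-0.20)(-0.15) = 0.3925
  C_23 = −[(0.65)(-0.10) − (-0.35)(-0.15)] = 0.1175
  C_31 = (-0.35)(-0.10) − (-0.20)(0.60) = 0.1550
  C_32 = −[(0.65)(-0.10) − (-0.20)(0.00)] = 0.0650
  C_33 = (0.65)(0.60) − (-0.35)(0.00) = 0.3900
det(I−A) = Σ_j (I−A)_1j·C_1j = (0.65)(0.3800) + (-0.35)(0.0150) + (-0.20)(0.0900) = 0.22375
adj(I−A) = Cᵀ =
  [ 0.3800   0.2475   0.1550]
  [ 0.0150   0.3925   0.0650]
  [ 0.0900   0.1175   0.3900]
(I − A)⁻¹ = adj(I−A) / det(I−A) ≈
  [   1.6983     1.1061     0.6927]
  [   0.0670     1.7542     0.2905]
  [   0.4022     0.5251     1.7430]
The output multiplier for sector j is the column-j sum of the Leontief inverse (I − A)⁻¹ = adj(I−A) / det(I−A).
Column 2 of adj(I−A): (0.2475, 0.3925, 0.1175); det(I−A) = 0.22375.
m_2 = (0.2475 + 0.3925 + 0.1175) / 0.22375 = 0.7575 / 0.22375 ≈ 3.385.

m_2 = 3.385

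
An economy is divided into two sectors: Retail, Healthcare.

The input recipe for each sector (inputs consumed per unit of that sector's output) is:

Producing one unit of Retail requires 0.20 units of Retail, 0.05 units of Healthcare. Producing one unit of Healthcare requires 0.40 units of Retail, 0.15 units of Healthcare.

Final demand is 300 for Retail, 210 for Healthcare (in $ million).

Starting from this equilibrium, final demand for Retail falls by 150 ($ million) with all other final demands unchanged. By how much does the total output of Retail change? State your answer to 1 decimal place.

I − A =
  [   0.80    -0.40]
  [  -0.05     0.85]
det(I−A) = (0.80)(0.85) − (-0.40)(-0.05) = 0.6600
adj(I−A) = [[0.85, 0.40], [0.05, 0.80]]
(I − A)⁻¹ = adj(I−A) / det(I−A) ≈
  [   1.2879     0.6061]
  [   0.0758     1.2121]
Δx = (I − A)⁻¹ Δd with Δd having -150 in the Retail component and 0 elsewhere.
So Δx_1 = L_11 · (-150), where L_11 = adj(I−A)_11 / det(I−A) = 0.85 / 0.6600.
Δx_1 = 0.85 × (-150) / 0.6600 = -127.50 / 0.6600 ≈ -193.2.

Δx_1 = -193.2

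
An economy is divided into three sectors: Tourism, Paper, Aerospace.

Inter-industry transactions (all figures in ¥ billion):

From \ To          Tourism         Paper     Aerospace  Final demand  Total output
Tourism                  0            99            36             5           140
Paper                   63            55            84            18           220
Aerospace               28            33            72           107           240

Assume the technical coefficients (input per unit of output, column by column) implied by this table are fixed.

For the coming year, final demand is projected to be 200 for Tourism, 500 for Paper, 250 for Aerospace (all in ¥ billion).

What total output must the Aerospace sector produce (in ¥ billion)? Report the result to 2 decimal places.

Technical coefficients a_ij = z_ij / X_j:
  a_TT = 0/140 = 0.00, a_PT = 63/140 = 0.45, a_AT = 28/140 = 0.20
  a_TP = 99/220 = 0.45, a_PP = 55/220 = 0.25, a_AP = 33/220 = 0.15
  a_TA = 36/240 = 0.15, a_PA = 84/240 = 0.35, a_AA = 72/240 = 0.30
I − A =
  [   1.00    -0.45    -0.15]
  [  -0.45     0.75    -0.35]
  [  -0.20    -0.15     0.70]
Cofactors of I−A, C_ij = (−1)^(i+j)·(minor ij) (rows/columns in the sector order above):
  C_11 = (0.75)(0.70) − (-0.35)(-0.15) = 0.4725
  C_12 = −[(-0.45)(0.70) − (-0.35)(-0.20)] = 0.3850
  C_13 = (-0.45)(-0.15) − (0.75)(-0.20) = 0.2175
  C_21 = −[(-0.45)(0.70) − (-0.15)(-0.15)] = 0.3375
  C_22 = (1.00)(0.70) − (-0.15)(-0.20) = 0.6700
  C_23 = −[(1.00)(-0.15) − (-0.45)(-0.20)] = 0.2400
  C_31 = (-0.45)(-0.35) − (-0.15)(0.75) = 0.2700
  C_32 = −[(1.00)(-0.35) − (-0.15)(-0.45)] = 0.4175
  C_33 = (1.00)(0.75) − (-0.45)(-0.45) = 0.5475
det(I−A) = Σ_j (I−A)_1j·C_1j = (1.00)(0.4725) + (-0.45)(0.3850) + (-0.15)(0.2175) = 0.266625
adj(I−A) = Cᵀ =
  [ 0.4725   0.3375   0.2700]
  [ 0.3850   0.6700   0.4175]
  [ 0.2175   0.2400   0.5475]
(I − A)⁻¹ = adj(I−A) / det(I−A) ≈
  [   1.7722     1.2658     1.0127]
  [   1.4440     2.5129     1.5659]
  [   0.8158     0.9001     2.0534]
x = (I − A)⁻¹ d = adj(I−A)·d / det(I−A), with det(I−A) = 0.266625:
  x_T = (0.4725·200 + 0.3375·500 + 0.2700·250) / 0.266625 = 330.75 / 0.266625 ≈ 1240.51
  x_P = (0.3850·200 + 0.6700·500 + 0.4175·250) / 0.266625 = 516.375 / 0.266625 ≈ 1936.71
  x_A = (0.2175·200 + 0.2400·500 + 0.5475·250) / 0.266625 = 300.375 / 0.266625 ≈ 1126.58

x_A = 1126.58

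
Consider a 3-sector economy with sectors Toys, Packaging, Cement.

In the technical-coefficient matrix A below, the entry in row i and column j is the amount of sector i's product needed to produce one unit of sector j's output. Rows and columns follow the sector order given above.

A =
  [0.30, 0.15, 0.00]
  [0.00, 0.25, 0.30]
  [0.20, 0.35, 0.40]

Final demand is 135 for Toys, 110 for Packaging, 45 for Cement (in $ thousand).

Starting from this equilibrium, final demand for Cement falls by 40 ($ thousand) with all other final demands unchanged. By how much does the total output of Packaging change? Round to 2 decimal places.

I − A =
  [   0.70    -0.15     0.00]
  [   0.00     0.75    -0.30]
  [  -0.20    -0.35     0.60]
Cofactors of I−A, C_ij = (−1)^(i+j)·(minor ij) (rows/columns in the sector order above):
  C_11 = (0.75)(0.60) − (-0.30)(-0.35) = 0.3450
  C_12 = −[(0.00)(0.60) − (-0.30)(-0.20)] = 0.0600
  C_13 = (0.00)(-0.35) − (0.75)(-0.20) = 0.1500
  C_21 = −[(-0.15)(0.60) − (0.00)(-0.35)] = 0.0900
  C_22 = (0.70)(0.60) − (0.00)(-0.20) = 0.4200
  C_23 = −[(0.70)(-0.35) − (-0.15)(-0.20)] = 0.2750
  C_31 = (-0.15)(-0.30) − (0.00)(0.75) = 0.0450
  C_32 = −[(0.70)(-0.30) − (0.00)(0.00)] = 0.2100
  C_33 = (0.70)(0.75) − (-0.15)(0.00) = 0.5250
det(I−A) = Σ_j (I−A)_1j·C_1j = (0.70)(0.3450) + (-0.15)(0.0600) + (0.00)(0.1500) = 0.2325
adj(I−A) = Cᵀ =
  [ 0.3450   0.0900   0.0450]
  [ 0.0600   0.4200   0.2100]
  [ 0.1500   0.2750   0.5250]
(I − A)⁻¹ = adj(I−A) / det(I−A) ≈
  [   1.4839     0.3871     0.1935]
  [   0.2581     1.8065     0.9032]
  [   0.6452     1.1828     2.2581]
Δx = (I − A)⁻¹ Δd with Δd having -40 in the Cement component and 0 elsewhere.
So Δx_2 = L_23 · (-40), where L_23 = adj(I−A)_23 / det(I−A) = 0.2100 / 0.2325.
Δx_2 = 0.2100 × (-40) / 0.2325 = -8.40 / 0.2325 ≈ -36.13.

Δx_2 = -36.13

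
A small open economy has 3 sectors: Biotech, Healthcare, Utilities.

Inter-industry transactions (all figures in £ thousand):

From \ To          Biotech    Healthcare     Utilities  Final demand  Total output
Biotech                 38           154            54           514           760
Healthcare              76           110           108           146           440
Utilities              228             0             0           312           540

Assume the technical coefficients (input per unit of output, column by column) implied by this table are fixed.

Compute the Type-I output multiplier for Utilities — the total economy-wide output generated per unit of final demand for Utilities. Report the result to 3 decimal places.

m_U = 1.613

Technical coefficients a_ij = z_ij / X_j:
  a_BB = 38/760 = 0.05, a_HB = 76/760 = 0.10, a_UB = 228/760 = 0.30
  a_BH = 154/440 = 0.35, a_HH = 110/440 = 0.25, a_UH = 0/440 = 0.00
  a_BU = 54/540 = 0.10, a_HU = 108/540 = 0.20, a_UU = 0/540 = 0.00
I − A =
  [   0.95    -0.35    -0.10]
  [  -0.10     0.75    -0.20]
  [  -0.30     0.00     1.00]
Cofactors of I−A, C_ij = (−1)^(i+j)·(minor ij) (rows/columns in the sector order above):
  C_11 = (0.75)(1.00) − (-0.20)(0.00) = 0.7500
  C_12 = −[(-0.10)(1.00) − (-0.20)(-0.30)] = 0.1600
  C_13 = (-0.10)(0.00) − (0.75)(-0.30) = 0.2250
  C_21 = −[(-0.35)(1.00) − (-0.10)(0.00)] = 0.3500
  C_22 = (0.95)(1.00) − (-0.10)(-0.30) = 0.9200
  C_23 = −[(0.95)(0.00) − (-0.35)(-0.30)] = 0.1050
  C_31 = (-0.35)(-0.20) − (-0.10)(0.75) = 0.1450
  C_32 = −[(0.95)(-0.20) − (-0.10)(-0.10)] = 0.2000
  C_33 = (0.95)(0.75) − (-0.35)(-0.10) = 0.6775
det(I−A) = Σ_j (I−A)_1j·C_1j = (0.95)(0.7500) + (-0.35)(0.1600) + (-0.10)(0.2250) = 0.6340
adj(I−A) = Cᵀ =
  [ 0.7500   0.3500   0.1450]
  [ 0.1600   0.9200   0.2000]
  [ 0.2250   0.1050   0.6775]
(I − A)⁻¹ = adj(I−A) / det(I−A) ≈
  [   1.1830     0.5521     0.2287]
  [   0.2524     1.4511     0.3155]
  [   0.3549     0.1656     1.0686]
The output multiplier for sector j is the column-j sum of the Leontief inverse (I − A)⁻¹ = adj(I−A) / det(I−A).
Column U of adj(I−A): (0.1450, 0.2000, 0.6775); det(I−A) = 0.6340.
m_U = (0.1450 + 0.2000 + 0.6775) / 0.6340 = 1.0225 / 0.6340 ≈ 1.613.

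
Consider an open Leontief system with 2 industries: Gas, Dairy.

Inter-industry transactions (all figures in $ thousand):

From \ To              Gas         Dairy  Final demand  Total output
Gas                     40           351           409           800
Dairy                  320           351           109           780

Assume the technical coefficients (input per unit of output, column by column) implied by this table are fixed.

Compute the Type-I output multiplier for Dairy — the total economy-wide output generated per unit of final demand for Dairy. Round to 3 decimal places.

Technical coefficients a_ij = z_ij / X_j:
  a_GG = 40/800 = 0.05, a_DG = 320/800 = 0.40
  a_GD = 351/780 = 0.45, a_DD = 351/780 = 0.45
I − A =
  [   0.95    -0.45]
  [  -0.40     0.55]
det(I−A) = (0.95)(0.55) − (-0.45)(-0.40) = 0.3425
adj(I−A) = [[0.55, 0.45], [0.40, 0.95]]
(I − A)⁻¹ = adj(I−A) / det(I−A) ≈
  [   1.6058     1.3139]
  [   1.1679     2.7737]
The output multiplier for sector j is the column-j sum of the Leontief inverse (I − A)⁻¹ = adj(I−A) / det(I−A).
Column D of adj(I−A): (0.45, 0.95); det(I−A) = 0.3425.
m_D = (0.45 + 0.95) / 0.3425 = 1.40 / 0.3425 ≈ 4.088.

m_D = 4.088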